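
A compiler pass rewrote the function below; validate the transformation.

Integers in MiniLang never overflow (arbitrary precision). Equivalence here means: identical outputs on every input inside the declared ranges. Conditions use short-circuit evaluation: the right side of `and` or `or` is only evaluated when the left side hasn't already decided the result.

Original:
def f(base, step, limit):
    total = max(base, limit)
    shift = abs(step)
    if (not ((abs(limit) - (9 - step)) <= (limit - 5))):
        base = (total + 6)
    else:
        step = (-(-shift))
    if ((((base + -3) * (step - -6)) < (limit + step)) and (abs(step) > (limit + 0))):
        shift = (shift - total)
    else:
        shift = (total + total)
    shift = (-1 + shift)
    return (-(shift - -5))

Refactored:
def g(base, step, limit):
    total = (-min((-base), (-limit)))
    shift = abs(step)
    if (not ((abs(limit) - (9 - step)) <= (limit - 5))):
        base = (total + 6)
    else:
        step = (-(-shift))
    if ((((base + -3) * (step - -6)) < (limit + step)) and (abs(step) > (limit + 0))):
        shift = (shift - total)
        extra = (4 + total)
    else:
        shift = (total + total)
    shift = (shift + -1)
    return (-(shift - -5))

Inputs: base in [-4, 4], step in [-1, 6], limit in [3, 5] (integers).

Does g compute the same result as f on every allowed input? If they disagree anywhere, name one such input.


Changes here: arithmetic usage differs; local variable names differ; statement counts differ; min/max/abs usage differs; constant usage differs; the full 216-point sweep finds no disagreement.
verdict: equivalent


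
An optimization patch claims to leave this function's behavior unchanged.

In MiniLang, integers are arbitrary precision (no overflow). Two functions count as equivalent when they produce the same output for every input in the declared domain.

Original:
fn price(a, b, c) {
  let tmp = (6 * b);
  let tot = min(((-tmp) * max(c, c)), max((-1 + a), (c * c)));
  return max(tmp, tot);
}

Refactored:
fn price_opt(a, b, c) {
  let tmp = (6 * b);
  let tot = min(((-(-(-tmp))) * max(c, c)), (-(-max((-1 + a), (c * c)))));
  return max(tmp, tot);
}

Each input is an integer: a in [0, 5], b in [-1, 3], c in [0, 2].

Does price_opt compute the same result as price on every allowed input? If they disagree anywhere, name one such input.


The two versions differ — the changes include same computation, different form.
One worked example (a=0, b=1, c=2) — price: tmp becomes 6; next tot becomes -12; next final value 6; price_opt: tmp becomes 6; next tot becomes -12; next final value 6; agreement on 6.
Checked all 90 inputs in the declared domain: the outputs agree on every one.
verdict: equivalent


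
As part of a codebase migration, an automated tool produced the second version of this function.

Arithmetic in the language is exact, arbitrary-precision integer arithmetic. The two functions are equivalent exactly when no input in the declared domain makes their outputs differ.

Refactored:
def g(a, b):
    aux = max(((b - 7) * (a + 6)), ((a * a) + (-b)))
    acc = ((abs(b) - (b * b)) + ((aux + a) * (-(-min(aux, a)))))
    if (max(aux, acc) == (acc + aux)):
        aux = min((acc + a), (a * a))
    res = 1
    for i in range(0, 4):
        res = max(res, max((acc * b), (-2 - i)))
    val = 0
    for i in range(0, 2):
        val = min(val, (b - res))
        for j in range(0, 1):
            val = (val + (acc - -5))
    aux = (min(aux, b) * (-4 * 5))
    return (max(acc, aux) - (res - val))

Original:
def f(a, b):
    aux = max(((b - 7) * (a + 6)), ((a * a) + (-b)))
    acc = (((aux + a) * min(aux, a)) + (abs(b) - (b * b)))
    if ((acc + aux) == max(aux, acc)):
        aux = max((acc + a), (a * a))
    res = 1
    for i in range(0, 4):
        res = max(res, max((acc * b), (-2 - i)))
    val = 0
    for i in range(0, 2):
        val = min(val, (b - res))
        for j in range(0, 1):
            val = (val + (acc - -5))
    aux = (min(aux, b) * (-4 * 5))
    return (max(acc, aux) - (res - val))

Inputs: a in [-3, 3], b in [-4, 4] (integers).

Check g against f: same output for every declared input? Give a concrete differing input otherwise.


Consider the input a=-1, b=0.
f: aux = 1; acc = 0; ((acc + aux) == max(aux, acc)) -> true; aux = 1; res = 1; [i=0]; res = 1; [i=1]; res = 1; [i=2]; res = 1; [i=3]; res = 1; val = 0; [i=0]; val = -1; [j=0]; val = 4; [i=1]; val = -1; [j=0]; val = 4; aux = 0; return 3
g: aux = 1; acc = 0; (max(aux, acc) == (acc + aux)) -> true; aux = -1; res = 1; [i=0]; res = 1; [i=1]; res = 1; [i=2]; res = 1; [i=3]; res = 1; val = 0; [i=0]; val = -1; [j=0]; val = 4; [i=1]; val = -1; [j=0]; val = 4; aux = 20; return 23
3 and 23 differ, so these are not the same function on this domain.
verdict: not equivalent; witness: a=-1, b=0


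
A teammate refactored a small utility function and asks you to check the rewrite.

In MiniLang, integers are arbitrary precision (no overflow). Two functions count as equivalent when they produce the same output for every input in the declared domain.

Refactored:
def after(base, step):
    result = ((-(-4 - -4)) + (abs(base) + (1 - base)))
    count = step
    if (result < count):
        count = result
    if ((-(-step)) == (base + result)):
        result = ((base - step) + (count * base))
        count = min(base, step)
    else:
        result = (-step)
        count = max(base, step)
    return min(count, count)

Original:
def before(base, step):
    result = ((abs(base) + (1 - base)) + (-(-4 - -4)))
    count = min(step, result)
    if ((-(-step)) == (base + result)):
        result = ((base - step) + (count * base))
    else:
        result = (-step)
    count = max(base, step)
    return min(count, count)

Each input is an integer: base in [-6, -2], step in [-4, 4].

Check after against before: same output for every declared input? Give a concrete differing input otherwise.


Take base=-3, step=4.
before: result = 7; count = 4; ((-(-step)) == (base + result)) -> true; result = -19; count = 4; return 4
after: result = 7; count = 4; (result < count) -> false; ((-(-step)) == (base + result)) -> true; result = -19; count = -3; return -3
4 != -3, so the rewrite changes behavior.
verdict: not equivalent; witness: base=-3, step=4


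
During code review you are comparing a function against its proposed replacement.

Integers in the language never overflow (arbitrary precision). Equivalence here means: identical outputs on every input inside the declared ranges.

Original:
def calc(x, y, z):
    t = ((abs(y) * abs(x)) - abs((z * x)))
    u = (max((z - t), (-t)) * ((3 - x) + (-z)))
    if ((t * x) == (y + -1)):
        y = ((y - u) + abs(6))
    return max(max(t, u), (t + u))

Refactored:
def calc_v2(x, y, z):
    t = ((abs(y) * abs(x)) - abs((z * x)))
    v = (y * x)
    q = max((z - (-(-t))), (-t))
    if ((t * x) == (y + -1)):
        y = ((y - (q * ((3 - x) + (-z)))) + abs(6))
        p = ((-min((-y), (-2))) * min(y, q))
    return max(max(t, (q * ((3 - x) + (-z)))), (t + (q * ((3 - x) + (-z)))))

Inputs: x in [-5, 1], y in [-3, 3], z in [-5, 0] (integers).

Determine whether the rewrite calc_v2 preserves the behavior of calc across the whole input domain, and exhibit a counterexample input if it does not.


The two are interchangeable: constant usage differs; statement counts differ; arithmetic usage differs; min/max/abs usage differs; local variable names differ, and every declared input agrees.
Spot check at x=-4, y=-2, z=-2 — calc: t becomes 0; next u becomes 0; next ((t * x) == (y + -1)) evaluates to false; next final value 0. calc_v2: t becomes 0; next v becomes 8; next q becomes 0; next ((t * x) == (y + -1)) evaluates to false; next final value 0. Both give 0.
An exhaustive pass over the 294 declared inputs shows identical outputs.
verdict: equivalent


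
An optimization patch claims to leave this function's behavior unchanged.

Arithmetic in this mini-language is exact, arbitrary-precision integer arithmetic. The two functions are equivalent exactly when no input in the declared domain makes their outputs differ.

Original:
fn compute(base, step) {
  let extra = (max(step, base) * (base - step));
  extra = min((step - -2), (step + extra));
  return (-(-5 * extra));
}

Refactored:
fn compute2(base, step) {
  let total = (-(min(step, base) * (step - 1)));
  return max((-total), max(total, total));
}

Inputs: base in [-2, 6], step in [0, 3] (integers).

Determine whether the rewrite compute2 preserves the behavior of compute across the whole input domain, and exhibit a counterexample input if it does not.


Evaluate both at base=-2, step=0.
compute: extra := 0 | extra := 0 | result 0
compute2: total := -2 | result 2
0 vs 2 — the two versions disagree here.
verdict: not equivalent; witness: base=-2, step=0


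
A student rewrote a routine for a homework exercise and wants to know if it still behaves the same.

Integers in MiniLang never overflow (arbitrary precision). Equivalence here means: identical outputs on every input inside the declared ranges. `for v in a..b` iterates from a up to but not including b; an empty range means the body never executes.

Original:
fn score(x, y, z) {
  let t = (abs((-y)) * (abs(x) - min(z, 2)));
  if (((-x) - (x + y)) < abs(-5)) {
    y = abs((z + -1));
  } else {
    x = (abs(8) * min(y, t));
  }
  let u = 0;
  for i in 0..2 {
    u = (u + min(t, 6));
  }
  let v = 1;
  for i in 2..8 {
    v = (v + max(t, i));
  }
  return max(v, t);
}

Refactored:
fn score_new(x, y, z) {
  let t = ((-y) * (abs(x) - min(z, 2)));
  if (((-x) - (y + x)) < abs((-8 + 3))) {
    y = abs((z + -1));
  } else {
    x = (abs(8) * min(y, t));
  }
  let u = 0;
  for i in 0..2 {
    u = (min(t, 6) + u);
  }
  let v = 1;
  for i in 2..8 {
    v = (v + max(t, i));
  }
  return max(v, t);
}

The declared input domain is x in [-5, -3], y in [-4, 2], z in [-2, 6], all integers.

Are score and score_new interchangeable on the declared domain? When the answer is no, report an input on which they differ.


Take x=-5, y=1, z=-2.
score: t becomes 7; next (((-x) - (x + y)) < abs(-5)) evaluates to false; next x becomes 8; next u becomes 0; next at i=0:; next u becomes 6; next at i=1:; next u becomes 12; next v becomes 1; next at i=2:; next v becomes 8; next at i=3:; next v becomes 15; next at i=4:; next v becomes 22; next at i=5:; next v becomes 29; next at i=6:; next v becomes 36; next at i=7:; next v becomes 43; next final value 43
score_new: t becomes -7; next (((-x) - (y + x)) < abs((-8 + 3))) evaluates to false; next x becomes -56; next u becomes 0; next at i=0:; next u becomes -7; next at i=1:; next u becomes -14; next v becomes 1; next at i=2:; next v becomes 3; next at i=3:; next v becomes 6; next at i=4:; next v becomes 10; next at i=5:; next v becomes 15; next at i=6:; next v becomes 21; next at i=7:; next v becomes 28; next final value 28
43 and 28 differ, so these are not the same function on this domain.
verdict: not equivalent; witness: x=-5, y=1, z=-2


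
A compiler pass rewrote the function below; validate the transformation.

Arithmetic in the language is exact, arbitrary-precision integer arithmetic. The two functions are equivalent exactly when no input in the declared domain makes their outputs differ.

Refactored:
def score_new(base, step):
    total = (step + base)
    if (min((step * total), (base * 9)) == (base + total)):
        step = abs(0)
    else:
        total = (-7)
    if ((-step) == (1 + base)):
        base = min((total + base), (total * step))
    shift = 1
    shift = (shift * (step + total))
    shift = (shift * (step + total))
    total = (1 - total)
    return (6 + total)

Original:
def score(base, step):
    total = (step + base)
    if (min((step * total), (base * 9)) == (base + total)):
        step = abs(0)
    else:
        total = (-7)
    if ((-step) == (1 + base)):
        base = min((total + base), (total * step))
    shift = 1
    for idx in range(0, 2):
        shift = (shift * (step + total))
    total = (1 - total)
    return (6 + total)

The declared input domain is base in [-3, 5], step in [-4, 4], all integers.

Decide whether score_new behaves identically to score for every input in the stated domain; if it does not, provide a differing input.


Although local variable names differ; also arithmetic usage differs; also loop structure differs, 81/81 inputs agree.
verdict: equivalent


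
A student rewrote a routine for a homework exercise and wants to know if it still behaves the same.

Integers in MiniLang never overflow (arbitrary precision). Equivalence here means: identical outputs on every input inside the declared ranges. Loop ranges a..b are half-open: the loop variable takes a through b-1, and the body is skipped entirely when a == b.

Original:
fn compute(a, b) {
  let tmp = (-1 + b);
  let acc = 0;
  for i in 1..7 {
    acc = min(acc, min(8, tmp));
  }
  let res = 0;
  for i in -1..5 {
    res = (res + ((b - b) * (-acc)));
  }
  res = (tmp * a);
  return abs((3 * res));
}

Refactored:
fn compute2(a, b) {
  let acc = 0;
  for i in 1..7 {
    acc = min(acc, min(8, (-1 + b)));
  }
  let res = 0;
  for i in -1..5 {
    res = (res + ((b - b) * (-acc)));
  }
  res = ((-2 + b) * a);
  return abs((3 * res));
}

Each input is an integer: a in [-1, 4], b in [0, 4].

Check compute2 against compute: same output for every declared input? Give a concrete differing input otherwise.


On input a=-1, b=0, compute returns 3 while compute2 returns 6.
verdict: not equivalent; witness: a=-1, b=0


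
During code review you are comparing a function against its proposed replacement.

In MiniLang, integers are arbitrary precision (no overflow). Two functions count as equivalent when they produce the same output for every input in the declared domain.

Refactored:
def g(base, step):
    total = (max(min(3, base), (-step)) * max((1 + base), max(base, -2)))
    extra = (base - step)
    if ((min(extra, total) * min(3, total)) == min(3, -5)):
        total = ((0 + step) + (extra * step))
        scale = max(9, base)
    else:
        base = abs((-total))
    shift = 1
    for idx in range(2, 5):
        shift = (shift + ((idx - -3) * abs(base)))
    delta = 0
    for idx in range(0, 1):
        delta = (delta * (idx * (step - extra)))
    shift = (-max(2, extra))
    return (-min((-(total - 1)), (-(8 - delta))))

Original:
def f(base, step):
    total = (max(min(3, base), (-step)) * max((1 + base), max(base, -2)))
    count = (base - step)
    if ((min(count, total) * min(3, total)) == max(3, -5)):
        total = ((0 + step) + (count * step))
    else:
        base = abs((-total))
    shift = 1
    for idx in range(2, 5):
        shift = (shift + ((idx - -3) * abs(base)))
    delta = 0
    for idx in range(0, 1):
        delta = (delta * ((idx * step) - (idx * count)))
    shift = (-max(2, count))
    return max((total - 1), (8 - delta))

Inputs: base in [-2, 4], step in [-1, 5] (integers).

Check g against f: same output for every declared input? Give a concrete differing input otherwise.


Evaluate both at base=3, step=2.
f: total = 12; count = 1; ((min(count, total) * min(3, total)) == max(3, -5)) -> true; total = 4; shift = 1; [idx=2]; shift = 16; [idx=3]; shift = 34; [idx=4]; shift = 55; delta = 0; [idx=0]; delta = 0; shift = -2; return 8
g: total = 12; extra = 1; ((min(extra, total) * min(3, total)) == min(3, -5)) -> false; base = 12; shift = 1; [idx=2]; shift = 61; [idx=3]; shift = 133; [idx=4]; shift = 217; delta = 0; [idx=0]; delta = 0; shift = -2; return 11
8 != 11, so the rewrite changes behavior.
verdict: not equivalent; witness: base=3, step=2


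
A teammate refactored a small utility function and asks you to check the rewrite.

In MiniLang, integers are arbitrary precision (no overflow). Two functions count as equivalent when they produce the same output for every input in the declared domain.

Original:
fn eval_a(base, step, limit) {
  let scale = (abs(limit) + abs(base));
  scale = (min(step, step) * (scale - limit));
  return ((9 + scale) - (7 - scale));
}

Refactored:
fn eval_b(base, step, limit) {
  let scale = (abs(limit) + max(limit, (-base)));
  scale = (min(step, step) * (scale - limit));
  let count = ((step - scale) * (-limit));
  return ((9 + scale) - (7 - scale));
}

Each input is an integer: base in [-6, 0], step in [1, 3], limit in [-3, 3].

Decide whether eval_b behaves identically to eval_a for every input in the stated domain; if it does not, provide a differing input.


Try base=-2, step=1, limit=3.
eval_a: scale=5, then scale=2, then returns 6
eval_b: scale=6, then scale=3, then count=6, then returns 8
6 != 8, so the rewrite changes behavior.
verdict: not equivalent; witness: base=-2, step=1, limit=3


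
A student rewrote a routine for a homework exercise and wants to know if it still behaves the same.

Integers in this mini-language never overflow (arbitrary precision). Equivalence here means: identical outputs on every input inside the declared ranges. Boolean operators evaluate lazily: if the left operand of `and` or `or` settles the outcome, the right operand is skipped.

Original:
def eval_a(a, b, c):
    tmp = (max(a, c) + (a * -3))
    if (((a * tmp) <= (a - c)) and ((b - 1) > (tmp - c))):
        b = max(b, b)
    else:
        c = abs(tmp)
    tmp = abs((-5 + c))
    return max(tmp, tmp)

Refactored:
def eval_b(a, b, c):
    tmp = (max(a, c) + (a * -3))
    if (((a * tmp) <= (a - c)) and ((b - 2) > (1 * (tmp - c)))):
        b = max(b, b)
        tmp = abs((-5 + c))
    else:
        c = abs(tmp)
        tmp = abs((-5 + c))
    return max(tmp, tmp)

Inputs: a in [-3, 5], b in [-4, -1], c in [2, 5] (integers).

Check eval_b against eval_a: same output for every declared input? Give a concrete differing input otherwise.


There is a counterexample at a=1, b=-1, c=2: 3 on one side, 4 on the other.
eval_a: tmp = -1; (((a * tmp) <= (a - c)) and ((b - 1) > (tmp - c))) -> true; b = -1; tmp = 3; return 3
eval_b: tmp = -1; (((a * tmp) <= (a - c)) and ((b - 2) > (1 * (tmp - c)))) -> false; c = 1; tmp = 4; return 4
verdict: not equivalent; witness: a=1, b=-1, c=2


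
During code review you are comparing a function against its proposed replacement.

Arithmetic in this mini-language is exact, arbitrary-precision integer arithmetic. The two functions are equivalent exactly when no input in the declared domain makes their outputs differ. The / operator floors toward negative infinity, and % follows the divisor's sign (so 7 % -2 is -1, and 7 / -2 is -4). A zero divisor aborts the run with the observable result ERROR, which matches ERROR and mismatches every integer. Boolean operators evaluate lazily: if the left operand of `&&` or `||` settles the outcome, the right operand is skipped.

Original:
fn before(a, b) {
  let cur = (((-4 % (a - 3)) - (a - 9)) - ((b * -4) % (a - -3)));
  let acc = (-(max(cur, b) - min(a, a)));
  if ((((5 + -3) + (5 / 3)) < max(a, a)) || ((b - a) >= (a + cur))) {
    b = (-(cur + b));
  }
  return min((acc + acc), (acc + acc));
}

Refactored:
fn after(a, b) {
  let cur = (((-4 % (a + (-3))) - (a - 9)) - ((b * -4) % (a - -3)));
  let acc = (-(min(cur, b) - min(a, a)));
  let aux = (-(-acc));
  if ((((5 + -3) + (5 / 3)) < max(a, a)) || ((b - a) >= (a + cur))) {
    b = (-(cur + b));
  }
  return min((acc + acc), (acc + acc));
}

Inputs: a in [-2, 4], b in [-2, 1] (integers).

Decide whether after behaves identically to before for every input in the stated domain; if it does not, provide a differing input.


Run the pair on a=-2, b=-2.
before: cur becomes 7; next acc becomes -9; next ((((5 + -3) + (5 / 3)) < max(a, a)) || ((b - a) >= (a + cur))) evaluates to false; next final value -18
after: cur becomes 7; next acc becomes 0; next aux becomes 0; next ((((5 + -3) + (5 / 3)) < max(a, a)) || ((b - a) >= (a + cur))) evaluates to false; next final value 0
-18 != 0, so the rewrite changes behavior.
verdict: not equivalent; witness: a=-2, b=-2


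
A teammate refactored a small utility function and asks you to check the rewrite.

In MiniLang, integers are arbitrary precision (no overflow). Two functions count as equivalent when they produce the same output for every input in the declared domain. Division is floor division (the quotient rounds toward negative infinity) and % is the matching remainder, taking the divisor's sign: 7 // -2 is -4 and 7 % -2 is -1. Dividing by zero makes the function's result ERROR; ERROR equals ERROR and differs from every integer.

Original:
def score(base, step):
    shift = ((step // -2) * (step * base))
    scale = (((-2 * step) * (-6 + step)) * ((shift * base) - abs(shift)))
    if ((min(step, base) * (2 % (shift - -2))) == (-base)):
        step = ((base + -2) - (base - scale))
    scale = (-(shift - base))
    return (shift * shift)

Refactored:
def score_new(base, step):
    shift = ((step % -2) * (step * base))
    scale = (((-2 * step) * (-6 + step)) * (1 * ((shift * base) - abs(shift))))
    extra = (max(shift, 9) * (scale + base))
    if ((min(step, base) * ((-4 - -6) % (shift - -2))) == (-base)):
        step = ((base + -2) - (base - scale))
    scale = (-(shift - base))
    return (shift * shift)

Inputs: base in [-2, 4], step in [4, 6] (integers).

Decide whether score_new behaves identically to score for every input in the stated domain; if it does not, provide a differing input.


Run the pair on base=-2, step=4.
score: shift := 16 | scale := -768 | ((min(step, base) * (2 % (shift - -2))) == (-base)): false | scale := -18 | result 256
score_new: shift := 0 | scale := 0 | extra := -18 | ((min(step, base) * ((-4 - -6) % (shift - -2))) == (-base)): false | scale := -2 | result 0
256 against 0: the behavior changed.
verdict: not equivalent; witness: base=-2, step=4


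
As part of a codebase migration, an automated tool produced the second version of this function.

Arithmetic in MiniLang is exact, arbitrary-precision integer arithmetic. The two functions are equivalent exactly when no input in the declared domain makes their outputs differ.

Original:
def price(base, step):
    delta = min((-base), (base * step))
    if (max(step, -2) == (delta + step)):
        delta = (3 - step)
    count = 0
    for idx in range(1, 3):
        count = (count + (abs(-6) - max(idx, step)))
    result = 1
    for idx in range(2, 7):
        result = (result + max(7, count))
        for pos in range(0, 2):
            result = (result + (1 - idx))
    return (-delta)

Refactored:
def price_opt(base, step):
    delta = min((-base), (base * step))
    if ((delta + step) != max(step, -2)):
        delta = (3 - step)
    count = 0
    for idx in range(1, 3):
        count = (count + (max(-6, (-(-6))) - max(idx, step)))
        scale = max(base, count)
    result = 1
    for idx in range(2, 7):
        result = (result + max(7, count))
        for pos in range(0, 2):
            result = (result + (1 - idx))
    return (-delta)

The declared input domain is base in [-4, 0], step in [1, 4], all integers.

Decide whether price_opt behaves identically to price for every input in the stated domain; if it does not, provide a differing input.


Take base=-4, step=1.
price: delta = -4; (max(step, -2) == (delta + step)) -> false; count = 0; [idx=1]; count = 5; [idx=2]; count = 9; result = 1; [idx=2]; result = 10; [pos=0]; result = 9; [pos=1]; result = 8; [idx=3]; result = 17; [pos=0]; result = 15; [pos=1]; result = 13; [idx=4]; result = 22; [pos=0]; result = 19; [pos=1]; result = 16; [idx=5]; result = 25; [pos=0]; result = 21; [pos=1]; result = 17; [idx=6]; result = 26; [pos=0]; result = 21; [pos=1]; result = 16; return 4
price_opt: delta = -4; ((delta + step) != max(step, -2)) -> true; delta = 2; count = 0; [idx=1]; count = 5; scale = 5; [idx=2]; count = 9; scale = 9; result = 1; [idx=2]; result = 10; [pos=0]; result = 9; [pos=1]; result = 8; [idx=3]; result = 17; [pos=0]; result = 15; [pos=1]; result = 13; [idx=4]; result = 22; [pos=0]; result = 19; [pos=1]; result = 16; [idx=5]; result = 25; [pos=0]; result = 21; [pos=1]; result = 17; [idx=6]; result = 26; [pos=0]; result = 21; [pos=1]; result = 16; return -2
4 vs -2 — the two versions disagree here.
verdict: not equivalent; witness: base=-4, step=1


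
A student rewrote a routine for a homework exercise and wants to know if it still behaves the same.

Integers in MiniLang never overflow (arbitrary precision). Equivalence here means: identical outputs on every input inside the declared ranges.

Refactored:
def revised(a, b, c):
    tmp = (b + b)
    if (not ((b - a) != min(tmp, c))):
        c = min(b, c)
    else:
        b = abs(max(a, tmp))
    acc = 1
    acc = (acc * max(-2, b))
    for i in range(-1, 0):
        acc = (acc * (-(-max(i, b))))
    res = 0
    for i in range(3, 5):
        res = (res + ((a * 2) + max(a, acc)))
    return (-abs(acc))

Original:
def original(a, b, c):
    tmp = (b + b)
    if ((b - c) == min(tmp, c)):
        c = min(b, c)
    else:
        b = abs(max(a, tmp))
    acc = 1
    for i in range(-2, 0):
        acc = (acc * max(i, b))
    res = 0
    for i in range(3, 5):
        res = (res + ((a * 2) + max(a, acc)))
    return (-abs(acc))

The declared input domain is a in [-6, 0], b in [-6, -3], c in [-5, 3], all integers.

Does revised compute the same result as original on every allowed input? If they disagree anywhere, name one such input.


Take a=-6, b=-3, c=3.
original: tmp = -6; ((b - c) == min(tmp, c)) -> true; c = -3; acc = 1; [i=-2]; acc = -2; [i=-1]; acc = 2; res = 0; [i=3]; res = -10; [i=4]; res = -20; return -2
revised: tmp = -6; (not ((b - a) != min(tmp, c))) -> false; b = 6; acc = 1; acc = 6; [i=-1]; acc = 36; res = 0; [i=3]; res = 24; [i=4]; res = 48; return -36
-2 vs -36 — the two versions disagree here.
verdict: not equivalent; witness: a=-6, b=-3, c=3


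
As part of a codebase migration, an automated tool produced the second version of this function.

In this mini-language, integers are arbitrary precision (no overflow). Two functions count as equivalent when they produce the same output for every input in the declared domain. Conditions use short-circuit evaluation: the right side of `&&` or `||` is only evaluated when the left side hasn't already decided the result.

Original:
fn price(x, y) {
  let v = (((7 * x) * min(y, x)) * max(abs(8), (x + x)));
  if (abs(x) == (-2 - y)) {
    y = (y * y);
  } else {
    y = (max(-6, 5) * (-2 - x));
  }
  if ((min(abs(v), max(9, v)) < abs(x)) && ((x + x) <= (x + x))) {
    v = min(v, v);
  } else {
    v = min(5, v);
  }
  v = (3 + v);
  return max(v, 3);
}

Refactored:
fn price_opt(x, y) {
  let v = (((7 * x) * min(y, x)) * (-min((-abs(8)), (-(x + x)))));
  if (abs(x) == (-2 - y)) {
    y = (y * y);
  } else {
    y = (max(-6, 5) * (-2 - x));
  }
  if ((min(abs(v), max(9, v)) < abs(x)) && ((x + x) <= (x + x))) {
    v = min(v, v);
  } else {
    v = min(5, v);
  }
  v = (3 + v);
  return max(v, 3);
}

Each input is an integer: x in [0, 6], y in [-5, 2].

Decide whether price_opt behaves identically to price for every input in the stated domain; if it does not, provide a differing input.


Side by side, the visible changes include: min/max/abs usage differs.
One worked example (x=2, y=2) — price: v=224, then (abs(x) == (-2 - y)) is false, then y=-20, then ((min(abs(v), max(9, v)) < abs(x)) && ((x + x) <= (x + x))) is false, then v=5, then v=8, then returns 8; price_opt: v=224, then (abs(x) == (-2 - y)) is false, then y=-20, then ((min(abs(v), max(9, v)) < abs(x)) && ((x + x) <= (x + x))) is false, then v=5, then v=8, then returns 8; agreement on 8.
Across all 56 domain points the two functions coincide.
verdict: equivalent


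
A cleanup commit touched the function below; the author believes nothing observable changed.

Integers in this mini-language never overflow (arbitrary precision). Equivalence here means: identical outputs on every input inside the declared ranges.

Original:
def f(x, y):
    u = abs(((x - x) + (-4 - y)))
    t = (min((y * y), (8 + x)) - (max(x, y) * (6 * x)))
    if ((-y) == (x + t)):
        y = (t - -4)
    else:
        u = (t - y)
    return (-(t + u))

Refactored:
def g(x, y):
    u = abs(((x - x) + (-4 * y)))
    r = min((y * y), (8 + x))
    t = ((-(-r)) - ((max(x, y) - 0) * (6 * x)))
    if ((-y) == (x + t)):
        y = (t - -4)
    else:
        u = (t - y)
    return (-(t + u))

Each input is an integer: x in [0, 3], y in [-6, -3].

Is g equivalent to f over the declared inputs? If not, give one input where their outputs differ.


Input x=1, y=-4: -3 from f versus -19 from g.
verdict: not equivalent; witness: x=1, y=-4


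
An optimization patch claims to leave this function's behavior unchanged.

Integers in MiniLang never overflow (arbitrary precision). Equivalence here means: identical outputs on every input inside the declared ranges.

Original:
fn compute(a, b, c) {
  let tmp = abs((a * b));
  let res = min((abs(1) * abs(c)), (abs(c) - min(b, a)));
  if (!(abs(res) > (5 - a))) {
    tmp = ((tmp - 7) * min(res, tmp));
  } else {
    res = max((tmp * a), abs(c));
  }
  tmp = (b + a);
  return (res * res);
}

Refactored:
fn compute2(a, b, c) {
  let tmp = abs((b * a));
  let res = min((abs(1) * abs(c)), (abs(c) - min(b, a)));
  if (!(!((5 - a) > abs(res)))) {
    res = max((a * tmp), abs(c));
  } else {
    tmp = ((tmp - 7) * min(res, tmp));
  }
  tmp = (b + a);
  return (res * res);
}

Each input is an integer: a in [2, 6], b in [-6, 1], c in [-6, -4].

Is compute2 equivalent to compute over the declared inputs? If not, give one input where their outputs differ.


Try a=2, b=-6, c=-6.
compute: tmp = 12; res = 6; (!(abs(res) > (5 - a))) -> false; res = 24; tmp = -4; return 576
compute2: tmp = 12; res = 6; (!(!((5 - a) > abs(res)))) -> false; tmp = 30; tmp = -4; return 36
576 and 36 differ, so these are not the same function on this domain.
verdict: not equivalent; witness: a=2, b=-6, c=-6


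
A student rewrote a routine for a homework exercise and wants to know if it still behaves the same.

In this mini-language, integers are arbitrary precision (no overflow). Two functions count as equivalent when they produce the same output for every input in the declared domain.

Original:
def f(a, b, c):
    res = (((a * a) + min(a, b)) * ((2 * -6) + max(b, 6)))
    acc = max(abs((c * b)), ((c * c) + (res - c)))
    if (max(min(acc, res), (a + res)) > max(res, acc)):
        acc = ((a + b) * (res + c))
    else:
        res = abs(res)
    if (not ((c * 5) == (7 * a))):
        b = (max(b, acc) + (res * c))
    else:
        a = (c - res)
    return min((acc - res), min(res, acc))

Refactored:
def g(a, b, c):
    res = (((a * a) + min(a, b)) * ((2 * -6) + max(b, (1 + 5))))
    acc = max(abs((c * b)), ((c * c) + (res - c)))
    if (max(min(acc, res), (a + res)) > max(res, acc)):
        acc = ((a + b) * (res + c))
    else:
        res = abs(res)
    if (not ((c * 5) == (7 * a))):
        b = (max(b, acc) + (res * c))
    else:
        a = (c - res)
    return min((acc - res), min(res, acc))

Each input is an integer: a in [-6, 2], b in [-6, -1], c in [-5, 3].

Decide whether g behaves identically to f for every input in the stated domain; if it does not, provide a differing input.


Behavior is preserved: although arithmetic usage differs; also constant usage differs, the outputs never diverge.
Spot check at a=0, b=-1, c=-3 — f: res = 6; acc = 18; (max(min(acc, res), (a + res)) > max(res, acc)) -> false; res = 6; (not ((c * 5) == (7 * a))) -> true; b = 0; return 6. g: res = 6; acc = 18; (max(min(acc, res), (a + res)) > max(res, acc)) -> false; res = 6; (not ((c * 5) == (7 * a))) -> true; b = 0; return 6. Both give 6.
Across all 486 domain points the two functions coincide.
verdict: equivalent


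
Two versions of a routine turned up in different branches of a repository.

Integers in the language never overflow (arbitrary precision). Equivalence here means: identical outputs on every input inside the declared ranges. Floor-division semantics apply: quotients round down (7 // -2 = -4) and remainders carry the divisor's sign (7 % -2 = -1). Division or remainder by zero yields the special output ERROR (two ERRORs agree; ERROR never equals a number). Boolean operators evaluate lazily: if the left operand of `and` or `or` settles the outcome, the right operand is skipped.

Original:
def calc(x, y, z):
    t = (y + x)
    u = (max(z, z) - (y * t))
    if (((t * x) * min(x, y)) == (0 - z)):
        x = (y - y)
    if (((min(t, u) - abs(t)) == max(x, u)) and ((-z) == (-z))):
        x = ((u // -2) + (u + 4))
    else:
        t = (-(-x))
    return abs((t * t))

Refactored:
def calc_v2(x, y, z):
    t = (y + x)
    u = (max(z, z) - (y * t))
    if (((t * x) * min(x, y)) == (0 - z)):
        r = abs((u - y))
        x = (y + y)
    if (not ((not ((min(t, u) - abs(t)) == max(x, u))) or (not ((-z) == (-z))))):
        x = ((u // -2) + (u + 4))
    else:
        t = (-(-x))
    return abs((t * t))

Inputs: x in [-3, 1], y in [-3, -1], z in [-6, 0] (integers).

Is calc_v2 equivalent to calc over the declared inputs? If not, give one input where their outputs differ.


Not equivalent: x=0, y=-3, z=0 separates them (0 vs 36).
calc: t becomes -3; next u becomes -9; next (((t * x) * min(x, y)) == (0 - z)) evaluates to true; next x becomes 0; next (((min(t, u) - abs(t)) == max(x, u)) and ((-z) == (-z))) evaluates to false; next t becomes 0; next final value 0
calc_v2: t becomes -3; next u becomes -9; next (((t * x) * min(x, y)) == (0 - z)) evaluates to true; next r becomes 6; next x becomes -6; next (not ((not ((min(t, u) - abs(t)) == max(x, u))) or (not ((-z) == (-z))))) evaluates to false; next t becomes -6; next final value 36
verdict: not equivalent; witness: x=0, y=-3, z=0


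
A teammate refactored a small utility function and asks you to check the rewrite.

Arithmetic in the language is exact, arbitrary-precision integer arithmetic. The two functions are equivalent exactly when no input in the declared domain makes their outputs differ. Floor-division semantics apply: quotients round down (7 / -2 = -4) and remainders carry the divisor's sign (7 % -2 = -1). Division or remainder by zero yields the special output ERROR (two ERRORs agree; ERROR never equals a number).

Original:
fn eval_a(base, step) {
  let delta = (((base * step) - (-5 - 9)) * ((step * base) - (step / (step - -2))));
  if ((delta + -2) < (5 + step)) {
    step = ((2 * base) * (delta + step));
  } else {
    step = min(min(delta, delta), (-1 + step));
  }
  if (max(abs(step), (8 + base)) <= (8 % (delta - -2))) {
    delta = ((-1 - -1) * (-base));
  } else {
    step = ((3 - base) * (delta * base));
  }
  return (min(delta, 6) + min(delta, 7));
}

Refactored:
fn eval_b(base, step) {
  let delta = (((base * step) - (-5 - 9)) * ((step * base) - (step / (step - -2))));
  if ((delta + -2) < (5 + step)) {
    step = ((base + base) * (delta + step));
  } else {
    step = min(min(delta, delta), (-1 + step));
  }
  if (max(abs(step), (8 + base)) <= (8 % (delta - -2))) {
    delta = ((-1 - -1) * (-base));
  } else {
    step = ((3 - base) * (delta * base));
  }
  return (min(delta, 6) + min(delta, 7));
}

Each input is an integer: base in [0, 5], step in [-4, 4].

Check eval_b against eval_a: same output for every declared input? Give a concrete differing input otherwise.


Behavior is preserved: although arithmetic usage differs; constant usage differs, the outputs never diverge.
Spot check at base=0, step=2 — eval_a: delta becomes 0; next ((delta + -2) < (5 + step)) evaluates to true; next step becomes 0; next (max(abs(step), (8 + base)) <= (8 % (delta - -2))) evaluates to false; next step becomes 0; next final value 0. eval_b: delta becomes 0; next ((delta + -2) < (5 + step)) evaluates to true; next step becomes 0; next (max(abs(step), (8 + base)) <= (8 % (delta - -2))) evaluates to false; next step becomes 0; next final value 0. Both give 0.
Every one of the 54 inputs gives matching results.
verdict: equivalent


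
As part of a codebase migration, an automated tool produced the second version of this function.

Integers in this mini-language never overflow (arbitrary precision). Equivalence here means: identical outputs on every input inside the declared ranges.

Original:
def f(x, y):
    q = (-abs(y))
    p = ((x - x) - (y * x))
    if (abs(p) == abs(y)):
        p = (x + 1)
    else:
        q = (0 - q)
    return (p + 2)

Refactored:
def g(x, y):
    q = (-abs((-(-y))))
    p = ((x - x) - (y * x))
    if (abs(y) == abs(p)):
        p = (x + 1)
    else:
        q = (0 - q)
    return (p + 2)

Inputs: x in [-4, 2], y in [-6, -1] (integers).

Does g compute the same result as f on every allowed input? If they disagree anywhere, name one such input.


Although same computation, different form, 42/42 inputs agree.
verdict: equivalent


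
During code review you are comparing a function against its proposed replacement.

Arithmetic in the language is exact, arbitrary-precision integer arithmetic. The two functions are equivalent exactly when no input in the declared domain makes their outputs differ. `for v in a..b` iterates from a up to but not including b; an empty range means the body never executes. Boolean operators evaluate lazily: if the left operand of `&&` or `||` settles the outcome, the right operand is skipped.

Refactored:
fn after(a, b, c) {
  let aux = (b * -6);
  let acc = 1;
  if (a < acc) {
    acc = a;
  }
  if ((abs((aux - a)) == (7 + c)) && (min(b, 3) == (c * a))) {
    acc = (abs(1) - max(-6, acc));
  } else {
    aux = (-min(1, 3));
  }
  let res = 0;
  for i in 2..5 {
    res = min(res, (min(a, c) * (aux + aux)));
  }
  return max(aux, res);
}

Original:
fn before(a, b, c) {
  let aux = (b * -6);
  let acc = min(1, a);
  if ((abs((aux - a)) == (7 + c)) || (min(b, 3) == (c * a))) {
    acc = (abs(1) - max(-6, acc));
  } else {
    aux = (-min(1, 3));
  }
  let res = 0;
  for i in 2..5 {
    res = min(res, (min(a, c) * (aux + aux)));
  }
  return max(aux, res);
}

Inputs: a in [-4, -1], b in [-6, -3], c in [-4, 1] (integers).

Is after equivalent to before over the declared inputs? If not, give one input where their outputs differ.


Run the pair on a=-4, b=-4, c=1.
before: aux becomes 24; next acc becomes -4; next ((abs((aux - a)) == (7 + c)) || (min(b, 3) == (c * a))) evaluates to true; next acc becomes 5; next res becomes 0; next at i=2:; next res becomes -192; next at i=3:; next res becomes -192; next at i=4:; next res becomes -192; next final value 24
after: aux becomes 24; next acc becomes 1; next (a < acc) evaluates to true; next acc becomes -4; next ((abs((aux - a)) == (7 + c)) && (min(b, 3) == (c * a))) evaluates to false; next aux becomes -1; next res becomes 0; next at i=2:; next res becomes 0; next at i=3:; next res becomes 0; next at i=4:; next res becomes 0; next final value 0
24 vs 0 — the two versions disagree here.
verdict: not equivalent; witness: a=-4, b=-4, c=1


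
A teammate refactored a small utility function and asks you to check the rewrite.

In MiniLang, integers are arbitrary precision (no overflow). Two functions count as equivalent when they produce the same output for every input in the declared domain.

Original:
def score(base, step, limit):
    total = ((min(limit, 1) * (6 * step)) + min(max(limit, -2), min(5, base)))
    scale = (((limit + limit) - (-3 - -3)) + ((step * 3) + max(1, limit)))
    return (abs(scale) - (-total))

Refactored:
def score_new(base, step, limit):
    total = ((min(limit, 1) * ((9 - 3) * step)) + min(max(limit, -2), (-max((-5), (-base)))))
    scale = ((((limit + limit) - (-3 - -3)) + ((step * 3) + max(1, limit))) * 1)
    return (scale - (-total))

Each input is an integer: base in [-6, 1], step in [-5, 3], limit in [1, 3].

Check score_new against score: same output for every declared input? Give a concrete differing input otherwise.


There is a counterexample at base=-6, step=-5, limit=1: -24 on one side, -48 on the other.
score: total = -36; scale = -12; return -24
score_new: total = -36; scale = -12; return -48
verdict: not equivalent; witness: base=-6, step=-5, limit=1


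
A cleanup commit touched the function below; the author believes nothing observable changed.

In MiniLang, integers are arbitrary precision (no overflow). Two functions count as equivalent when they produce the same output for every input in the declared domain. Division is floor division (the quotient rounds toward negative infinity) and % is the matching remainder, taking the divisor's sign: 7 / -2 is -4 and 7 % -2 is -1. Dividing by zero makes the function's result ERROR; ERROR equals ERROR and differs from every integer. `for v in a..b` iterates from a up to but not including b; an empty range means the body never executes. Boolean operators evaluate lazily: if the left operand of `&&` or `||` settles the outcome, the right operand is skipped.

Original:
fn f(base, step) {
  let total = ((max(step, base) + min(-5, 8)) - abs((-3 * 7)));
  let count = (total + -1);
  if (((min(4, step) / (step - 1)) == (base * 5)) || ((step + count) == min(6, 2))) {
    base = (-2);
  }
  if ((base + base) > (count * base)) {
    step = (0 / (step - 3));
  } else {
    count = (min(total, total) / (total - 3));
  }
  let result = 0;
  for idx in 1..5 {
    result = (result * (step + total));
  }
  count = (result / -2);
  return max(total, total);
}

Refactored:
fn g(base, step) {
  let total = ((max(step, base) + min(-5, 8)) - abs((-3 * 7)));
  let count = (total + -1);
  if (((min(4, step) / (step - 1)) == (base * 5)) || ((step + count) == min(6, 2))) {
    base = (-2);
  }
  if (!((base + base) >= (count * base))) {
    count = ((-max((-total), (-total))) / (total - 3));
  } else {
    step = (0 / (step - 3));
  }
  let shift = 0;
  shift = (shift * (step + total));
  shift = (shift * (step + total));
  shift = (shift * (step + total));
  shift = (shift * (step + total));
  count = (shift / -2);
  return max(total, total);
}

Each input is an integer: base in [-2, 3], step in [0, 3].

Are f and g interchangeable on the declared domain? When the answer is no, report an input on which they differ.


base=0, step=3 yields -23 from f but ERROR from g.
verdict: not equivalent; witness: base=0, step=3
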